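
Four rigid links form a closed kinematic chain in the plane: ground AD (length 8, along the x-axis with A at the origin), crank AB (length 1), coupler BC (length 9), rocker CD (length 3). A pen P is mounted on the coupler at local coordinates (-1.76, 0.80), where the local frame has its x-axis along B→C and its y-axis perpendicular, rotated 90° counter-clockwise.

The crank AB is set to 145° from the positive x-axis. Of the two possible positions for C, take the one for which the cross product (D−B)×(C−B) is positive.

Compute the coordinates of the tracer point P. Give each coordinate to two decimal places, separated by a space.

A=(0,0), D=(8.00,0)
B = A + 1.00·(cos145°, sin145°) = (-0.8192, 0.5736)
|BD| = 8.8378
circle(B,9.00) ∩ circle(D,3.00): a=8.4923, h=2.9800
  candidates: C₊=(7.8487,2.9962) cross=26.337; C₋=(7.4618,-2.9513) cross=-26.337
  mode + wants cross > 0 → take C=(7.8487,2.9962) (cross=26.337)
ex = (C−B)/|BC| = (0.9631,0.2692); ey = (-0.2692,0.9631)
P = B + -1.76·ex + 0.80·ey = (-2.7295,0.8703)

-2.73 0.87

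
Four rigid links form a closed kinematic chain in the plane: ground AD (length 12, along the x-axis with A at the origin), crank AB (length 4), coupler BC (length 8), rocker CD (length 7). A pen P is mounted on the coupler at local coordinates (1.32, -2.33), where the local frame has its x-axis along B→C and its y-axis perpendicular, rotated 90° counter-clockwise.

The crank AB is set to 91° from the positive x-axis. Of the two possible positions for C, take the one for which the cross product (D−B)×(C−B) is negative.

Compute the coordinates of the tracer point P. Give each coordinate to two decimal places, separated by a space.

A=(0,0), D=(12.00,0)
B = A + 4.00·(cos91°, sin91°) = (-0.0698, 3.9994)
|BD| = 12.7152
circle(B,8.00) ∩ circle(D,7.00): a=6.9474, h=3.9665
  candidates: C₊=(7.7726,5.5794) cross=50.435; C₋=(5.2774,-1.9510) cross=-50.435
  mode - wants cross < 0 → take C=(5.2774,-1.9510) (cross=-50.435)
ex = (C−B)/|BC| = (0.6684,-0.7438); ey = (0.7438,0.6684)
P = B + 1.32·ex + -2.33·ey = (-0.9206,1.4602)

-0.92 1.46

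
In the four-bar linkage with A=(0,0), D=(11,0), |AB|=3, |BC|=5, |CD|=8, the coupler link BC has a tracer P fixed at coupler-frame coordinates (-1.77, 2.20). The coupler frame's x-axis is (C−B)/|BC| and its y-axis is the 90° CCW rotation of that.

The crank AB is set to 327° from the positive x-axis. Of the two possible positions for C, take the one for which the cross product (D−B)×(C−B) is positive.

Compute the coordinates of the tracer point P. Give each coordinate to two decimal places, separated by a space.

-0.04 -2.84

A=(0,0), D=(11.00,0)
B = A + 3.00·(cos327°, sin327°) = (2.5160, -1.6339)
|BD| = 8.6399
circle(B,5.00) ∩ circle(D,8.00): a=2.0630, h=4.5546
  candidates: C₊=(3.6804,3.2286) cross=39.351; C₋=(5.4031,-5.7162) cross=-39.351
  mode + wants cross > 0 → take C=(3.6804,3.2286) (cross=39.351)
ex = (C−B)/|BC| = (0.2329,0.9725); ey = (-0.9725,0.2329)
P = B + -1.77·ex + 2.20·ey = (-0.0357,-2.8429)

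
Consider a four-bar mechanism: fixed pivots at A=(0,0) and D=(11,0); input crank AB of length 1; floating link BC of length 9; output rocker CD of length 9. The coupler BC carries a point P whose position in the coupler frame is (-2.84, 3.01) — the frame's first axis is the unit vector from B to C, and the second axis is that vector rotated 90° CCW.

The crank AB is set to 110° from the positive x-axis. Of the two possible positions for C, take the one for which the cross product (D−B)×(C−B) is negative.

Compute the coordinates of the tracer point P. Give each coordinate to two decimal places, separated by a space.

A=(0,0), D=(11.00,0)
B = A + 1.00·(cos110°, sin110°) = (-0.3420, 0.9397)
|BD| = 11.3809
circle(B,9.00) ∩ circle(D,9.00): a=5.6904, h=6.9727
  candidates: C₊=(5.9047,7.4188) cross=79.356; C₋=(4.7533,-6.4791) cross=-79.356
  mode - wants cross < 0 → take C=(4.7533,-6.4791) (cross=-79.356)
ex = (C−B)/|BC| = (0.5661,-0.8243); ey = (0.8243,0.5661)
P = B + -2.84·ex + 3.01·ey = (0.5313,4.9848)

0.53 4.98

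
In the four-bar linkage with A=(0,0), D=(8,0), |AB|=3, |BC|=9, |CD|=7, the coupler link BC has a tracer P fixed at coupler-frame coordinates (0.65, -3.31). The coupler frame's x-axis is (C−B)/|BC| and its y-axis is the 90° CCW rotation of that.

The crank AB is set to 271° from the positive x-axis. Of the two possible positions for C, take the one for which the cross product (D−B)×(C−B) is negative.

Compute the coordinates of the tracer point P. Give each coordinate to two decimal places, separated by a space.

A=(0,0), D=(8.00,0)
B = A + 3.00·(cos271°, sin271°) = (0.0524, -2.9995)
|BD| = 8.4948
circle(B,9.00) ∩ circle(D,7.00): a=6.1309, h=6.5888
  candidates: C₊=(3.4618,5.3296) cross=55.971; C₋=(8.1149,-6.9991) cross=-55.971
  mode - wants cross < 0 → take C=(8.1149,-6.9991) (cross=-55.971)
ex = (C−B)/|BC| = (0.8958,-0.4444); ey = (0.4444,0.8958)
P = B + 0.65·ex + -3.31·ey = (-0.8363,-6.2536)

-0.84 -6.25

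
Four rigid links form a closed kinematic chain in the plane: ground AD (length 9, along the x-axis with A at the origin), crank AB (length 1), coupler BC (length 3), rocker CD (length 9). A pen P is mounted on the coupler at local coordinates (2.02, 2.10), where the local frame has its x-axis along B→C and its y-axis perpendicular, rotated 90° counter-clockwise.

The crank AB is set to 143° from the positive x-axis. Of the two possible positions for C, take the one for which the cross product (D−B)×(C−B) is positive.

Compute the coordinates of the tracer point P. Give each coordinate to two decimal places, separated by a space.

-1.71 3.37

A=(0,0), D=(9.00,0)
B = A + 1.00·(cos143°, sin143°) = (-0.7986, 0.6018)
|BD| = 9.8171
circle(B,3.00) ∩ circle(D,9.00): a=1.2415, h=2.7311
  candidates: C₊=(0.6079,3.2516) cross=26.811; C₋=(0.2731,-2.2002) cross=-26.811
  mode + wants cross > 0 → take C=(0.6079,3.2516) (cross=26.811)
ex = (C−B)/|BC| = (0.4689,0.8833); ey = (-0.8833,0.4689)
P = B + 2.02·ex + 2.10·ey = (-1.7064,3.3706)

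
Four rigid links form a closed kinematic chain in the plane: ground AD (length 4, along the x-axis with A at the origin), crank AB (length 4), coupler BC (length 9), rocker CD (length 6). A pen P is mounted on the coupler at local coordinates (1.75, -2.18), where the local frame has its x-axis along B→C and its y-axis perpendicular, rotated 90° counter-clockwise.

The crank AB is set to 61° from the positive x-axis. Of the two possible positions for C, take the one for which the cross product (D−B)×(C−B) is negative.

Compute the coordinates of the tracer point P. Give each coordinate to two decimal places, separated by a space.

-0.31 1.83

A=(0,0), D=(4.00,0)
B = A + 4.00·(cos61°, sin61°) = (1.9392, 3.4985)
|BD| = 4.0603
circle(B,9.00) ∩ circle(D,6.00): a=7.5716, h=4.8653
  candidates: C₊=(9.9742,-0.5561) cross=19.754; C₋=(1.5901,-5.4947) cross=-19.754
  mode - wants cross < 0 → take C=(1.5901,-5.4947) (cross=-19.754)
ex = (C−B)/|BC| = (-0.0388,-0.9992); ey = (0.9992,-0.0388)
P = B + 1.75·ex + -2.18·ey = (-0.3070,1.8344)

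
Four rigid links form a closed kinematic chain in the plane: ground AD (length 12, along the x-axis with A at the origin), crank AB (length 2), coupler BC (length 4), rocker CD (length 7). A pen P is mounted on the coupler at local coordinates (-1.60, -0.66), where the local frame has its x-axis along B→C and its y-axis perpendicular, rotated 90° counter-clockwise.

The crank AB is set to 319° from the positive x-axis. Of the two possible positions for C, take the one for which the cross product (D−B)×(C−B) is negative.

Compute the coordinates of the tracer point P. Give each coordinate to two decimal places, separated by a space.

A=(0,0), D=(12.00,0)
B = A + 2.00·(cos319°, sin319°) = (1.5094, -1.3121)
|BD| = 10.5723
circle(B,4.00) ∩ circle(D,7.00): a=3.7255, h=1.4563
  candidates: C₊=(5.0254,0.5953) cross=15.396; C₋=(5.3868,-2.2948) cross=-15.396
  mode - wants cross < 0 → take C=(5.3868,-2.2948) (cross=-15.396)
ex = (C−B)/|BC| = (0.9694,-0.2457); ey = (0.2457,0.9694)
P = B + -1.60·ex + -0.66·ey = (-0.2037,-1.5588)

-0.20 -1.56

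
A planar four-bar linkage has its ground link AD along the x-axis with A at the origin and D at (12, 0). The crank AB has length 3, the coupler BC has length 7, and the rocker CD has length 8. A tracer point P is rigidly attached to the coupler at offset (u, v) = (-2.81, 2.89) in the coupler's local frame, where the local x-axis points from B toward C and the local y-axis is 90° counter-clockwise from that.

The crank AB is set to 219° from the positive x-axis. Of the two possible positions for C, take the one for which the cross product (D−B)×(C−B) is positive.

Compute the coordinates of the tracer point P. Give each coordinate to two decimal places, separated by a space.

-6.08 -0.40

A=(0,0), D=(12.00,0)
B = A + 3.00·(cos219°, sin219°) = (-2.3314, -1.8880)
|BD| = 14.4553
circle(B,7.00) ∩ circle(D,8.00): a=6.7088, h=1.9980
  candidates: C₊=(4.0589,0.9692) cross=28.882; C₋=(4.5808,-2.9927) cross=-28.882
  mode + wants cross > 0 → take C=(4.0589,0.9692) (cross=28.882)
ex = (C−B)/|BC| = (0.9129,0.4082); ey = (-0.4082,0.9129)
P = B + -2.81·ex + 2.89·ey = (-6.0763,-0.3966)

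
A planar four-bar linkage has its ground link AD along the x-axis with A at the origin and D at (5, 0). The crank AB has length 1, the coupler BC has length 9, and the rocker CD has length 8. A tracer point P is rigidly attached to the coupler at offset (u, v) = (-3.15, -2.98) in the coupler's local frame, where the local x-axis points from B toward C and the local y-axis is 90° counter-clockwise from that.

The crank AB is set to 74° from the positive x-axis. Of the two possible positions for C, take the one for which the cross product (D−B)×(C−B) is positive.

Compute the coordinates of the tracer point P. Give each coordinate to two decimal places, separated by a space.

A=(0,0), D=(5.00,0)
B = A + 1.00·(cos74°, sin74°) = (0.2756, 0.9613)
|BD| = 4.8212
circle(B,9.00) ∩ circle(D,8.00): a=4.1736, h=7.9738
  candidates: C₊=(5.9553,7.9428) cross=38.443; C₋=(2.7756,-7.6845) cross=-38.443
  mode + wants cross > 0 → take C=(5.9553,7.9428) (cross=38.443)
ex = (C−B)/|BC| = (0.6311,0.7757); ey = (-0.7757,0.6311)
P = B + -3.15·ex + -2.98·ey = (0.5994,-3.3629)

0.60 -3.36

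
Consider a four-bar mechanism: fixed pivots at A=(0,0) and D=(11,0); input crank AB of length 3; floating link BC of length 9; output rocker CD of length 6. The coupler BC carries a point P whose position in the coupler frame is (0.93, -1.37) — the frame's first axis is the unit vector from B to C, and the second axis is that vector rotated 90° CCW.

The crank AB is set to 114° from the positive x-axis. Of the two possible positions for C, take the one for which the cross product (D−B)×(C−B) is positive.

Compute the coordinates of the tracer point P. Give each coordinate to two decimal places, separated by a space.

A=(0,0), D=(11.00,0)
B = A + 3.00·(cos114°, sin114°) = (-1.2202, 2.7406)
|BD| = 12.5238
circle(B,9.00) ∩ circle(D,6.00): a=8.0585, h=4.0076
  candidates: C₊=(7.5199,4.8877) cross=50.191; C₋=(5.7659,-2.9333) cross=-50.191
  mode + wants cross > 0 → take C=(7.5199,4.8877) (cross=50.191)
ex = (C−B)/|BC| = (0.9711,0.2386); ey = (-0.2386,0.9711)
P = B + 0.93·ex + -1.37·ey = (0.0098,1.6320)

0.01 1.63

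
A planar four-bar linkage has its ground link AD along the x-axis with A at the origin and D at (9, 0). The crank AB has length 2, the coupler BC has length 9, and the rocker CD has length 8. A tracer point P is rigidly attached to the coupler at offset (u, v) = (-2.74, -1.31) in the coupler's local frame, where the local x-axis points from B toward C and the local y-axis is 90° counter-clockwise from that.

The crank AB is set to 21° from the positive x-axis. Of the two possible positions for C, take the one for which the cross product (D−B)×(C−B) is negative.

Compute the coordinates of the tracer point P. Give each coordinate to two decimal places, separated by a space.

A=(0,0), D=(9.00,0)
B = A + 2.00·(cos21°, sin21°) = (1.8672, 0.7167)
|BD| = 7.1688
circle(B,9.00) ∩ circle(D,8.00): a=4.7701, h=7.6319
  candidates: C₊=(7.3764,7.8335) cross=54.711; C₋=(5.8503,-7.3539) cross=-54.711
  mode - wants cross < 0 → take C=(5.8503,-7.3539) (cross=-54.711)
ex = (C−B)/|BC| = (0.4426,-0.8967); ey = (0.8967,0.4426)
P = B + -2.74·ex + -1.31·ey = (-0.5202,2.5940)

-0.52 2.59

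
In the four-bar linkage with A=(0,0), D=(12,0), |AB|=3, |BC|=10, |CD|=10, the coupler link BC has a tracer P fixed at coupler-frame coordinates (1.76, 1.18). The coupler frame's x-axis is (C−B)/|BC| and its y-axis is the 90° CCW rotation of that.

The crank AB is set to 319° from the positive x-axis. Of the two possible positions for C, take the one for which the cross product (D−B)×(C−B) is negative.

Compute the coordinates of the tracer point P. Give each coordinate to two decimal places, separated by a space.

A=(0,0), D=(12.00,0)
B = A + 3.00·(cos319°, sin319°) = (2.2641, -1.9682)
|BD| = 9.9328
circle(B,10.00) ∩ circle(D,10.00): a=4.9664, h=8.6796
  candidates: C₊=(5.4122,7.5234) cross=86.213; C₋=(8.8519,-9.4916) cross=-86.213
  mode - wants cross < 0 → take C=(8.8519,-9.4916) (cross=-86.213)
ex = (C−B)/|BC| = (0.6588,-0.7523); ey = (0.7523,0.6588)
P = B + 1.76·ex + 1.18·ey = (4.3113,-2.5149)

4.31 -2.51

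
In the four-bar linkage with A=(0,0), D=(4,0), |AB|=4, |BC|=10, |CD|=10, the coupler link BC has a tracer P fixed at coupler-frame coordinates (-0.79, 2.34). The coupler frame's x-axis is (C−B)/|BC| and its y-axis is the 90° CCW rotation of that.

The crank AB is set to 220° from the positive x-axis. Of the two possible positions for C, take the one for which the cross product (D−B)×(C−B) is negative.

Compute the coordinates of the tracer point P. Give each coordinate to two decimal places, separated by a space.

A=(0,0), D=(4.00,0)
B = A + 4.00·(cos220°, sin220°) = (-3.0642, -2.5712)
|BD| = 7.5175
circle(B,10.00) ∩ circle(D,10.00): a=3.7588, h=9.2667
  candidates: C₊=(-2.7015,7.4223) cross=69.663; C₋=(3.6373,-9.9934) cross=-69.663
  mode - wants cross < 0 → take C=(3.6373,-9.9934) (cross=-69.663)
ex = (C−B)/|BC| = (0.6701,-0.7422); ey = (0.7422,0.6701)
P = B + -0.79·ex + 2.34·ey = (-1.8568,-0.4166)

-1.86 -0.42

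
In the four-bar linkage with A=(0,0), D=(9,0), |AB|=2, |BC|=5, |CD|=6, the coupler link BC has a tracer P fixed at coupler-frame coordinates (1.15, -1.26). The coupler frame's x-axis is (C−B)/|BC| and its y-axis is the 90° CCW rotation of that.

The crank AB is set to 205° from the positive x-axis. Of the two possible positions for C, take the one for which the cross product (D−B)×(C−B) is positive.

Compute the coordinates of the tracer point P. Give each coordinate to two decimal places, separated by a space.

A=(0,0), D=(9.00,0)
B = A + 2.00·(cos205°, sin205°) = (-1.8126, -0.8452)
|BD| = 10.8456
circle(B,5.00) ∩ circle(D,6.00): a=4.9157, h=0.9144
  candidates: C₊=(3.0169,0.4494) cross=9.917; C₋=(3.1594,-1.3737) cross=-9.917
  mode + wants cross > 0 → take C=(3.0169,0.4494) (cross=9.917)
ex = (C−B)/|BC| = (0.9659,0.2589); ey = (-0.2589,0.9659)
P = B + 1.15·ex + -1.26·ey = (-0.3756,-1.7645)

-0.38 -1.76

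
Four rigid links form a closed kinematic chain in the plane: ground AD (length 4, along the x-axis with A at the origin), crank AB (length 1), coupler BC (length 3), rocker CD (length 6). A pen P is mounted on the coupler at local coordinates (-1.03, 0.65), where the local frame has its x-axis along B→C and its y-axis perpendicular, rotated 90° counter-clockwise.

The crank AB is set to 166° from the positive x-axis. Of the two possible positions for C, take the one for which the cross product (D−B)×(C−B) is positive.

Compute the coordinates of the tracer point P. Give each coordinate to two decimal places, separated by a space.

-1.59 -0.80

A=(0,0), D=(4.00,0)
B = A + 1.00·(cos166°, sin166°) = (-0.9703, 0.2419)
|BD| = 4.9762
circle(B,3.00) ∩ circle(D,6.00): a=-0.2248, h=2.9916
  candidates: C₊=(-1.0494,3.2409) cross=14.887; C₋=(-1.3403,-2.7352) cross=-14.887
  mode + wants cross > 0 → take C=(-1.0494,3.2409) (cross=14.887)
ex = (C−B)/|BC| = (-0.0264,0.9997); ey = (-0.9997,-0.0264)
P = B + -1.03·ex + 0.65·ey = (-1.5929,-0.8049)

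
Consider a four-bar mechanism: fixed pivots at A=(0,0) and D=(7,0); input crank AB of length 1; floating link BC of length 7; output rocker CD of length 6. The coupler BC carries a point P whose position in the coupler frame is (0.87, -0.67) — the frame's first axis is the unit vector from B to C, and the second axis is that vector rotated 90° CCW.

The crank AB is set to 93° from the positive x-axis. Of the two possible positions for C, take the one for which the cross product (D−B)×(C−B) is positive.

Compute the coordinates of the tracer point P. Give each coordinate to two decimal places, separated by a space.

1.04 1.09

A=(0,0), D=(7.00,0)
B = A + 1.00·(cos93°, sin93°) = (-0.0523, 0.9986)
|BD| = 7.1227
circle(B,7.00) ∩ circle(D,6.00): a=4.4739, h=5.3837
  candidates: C₊=(5.1322,5.7019) cross=38.346; C₋=(3.6226,-4.9591) cross=-38.346
  mode + wants cross > 0 → take C=(5.1322,5.7019) (cross=38.346)
ex = (C−B)/|BC| = (0.7406,0.6719); ey = (-0.6719,0.7406)
P = B + 0.87·ex + -0.67·ey = (1.0422,1.0869)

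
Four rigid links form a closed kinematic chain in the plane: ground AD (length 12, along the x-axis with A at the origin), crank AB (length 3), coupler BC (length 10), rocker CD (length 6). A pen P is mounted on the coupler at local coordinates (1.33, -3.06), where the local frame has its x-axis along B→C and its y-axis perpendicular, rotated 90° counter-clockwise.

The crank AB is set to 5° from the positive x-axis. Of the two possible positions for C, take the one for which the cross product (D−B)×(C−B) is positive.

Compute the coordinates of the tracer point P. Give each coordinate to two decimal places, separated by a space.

A=(0,0), D=(12.00,0)
B = A + 3.00·(cos5°, sin5°) = (2.9886, 0.2615)
|BD| = 9.0152
circle(B,10.00) ∩ circle(D,6.00): a=8.0572, h=5.9230
  candidates: C₊=(11.2141,5.9483) cross=53.397; C₋=(10.8706,-5.8927) cross=-53.397
  mode + wants cross > 0 → take C=(11.2141,5.9483) (cross=53.397)
ex = (C−B)/|BC| = (0.8226,0.5687); ey = (-0.5687,0.8226)
P = B + 1.33·ex + -3.06·ey = (5.8228,-1.4992)

5.82 -1.50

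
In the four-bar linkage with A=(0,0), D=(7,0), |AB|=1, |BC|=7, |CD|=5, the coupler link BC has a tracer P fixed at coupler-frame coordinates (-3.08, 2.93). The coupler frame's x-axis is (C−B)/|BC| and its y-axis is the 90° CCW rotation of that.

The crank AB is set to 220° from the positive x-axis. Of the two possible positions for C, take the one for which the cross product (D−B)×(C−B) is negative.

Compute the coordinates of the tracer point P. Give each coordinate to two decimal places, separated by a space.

A=(0,0), D=(7.00,0)
B = A + 1.00·(cos220°, sin220°) = (-0.7660, -0.6428)
|BD| = 7.7926
circle(B,7.00) ∩ circle(D,5.00): a=5.4362, h=4.4099
  candidates: C₊=(4.2879,4.2005) cross=34.365; C₋=(5.0154,-4.5893) cross=-34.365
  mode - wants cross < 0 → take C=(5.0154,-4.5893) (cross=-34.365)
ex = (C−B)/|BC| = (0.8259,-0.5638); ey = (0.5638,0.8259)
P = B + -3.08·ex + 2.93·ey = (-1.6580,3.5136)

-1.66 3.51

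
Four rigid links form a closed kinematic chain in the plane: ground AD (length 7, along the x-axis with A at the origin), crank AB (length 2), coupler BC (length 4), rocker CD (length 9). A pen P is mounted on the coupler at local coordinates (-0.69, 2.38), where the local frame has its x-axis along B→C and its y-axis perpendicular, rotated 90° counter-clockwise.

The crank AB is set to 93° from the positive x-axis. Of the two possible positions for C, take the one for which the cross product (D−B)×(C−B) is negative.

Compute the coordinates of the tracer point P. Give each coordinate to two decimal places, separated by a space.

2.34 1.57

A=(0,0), D=(7.00,0)
B = A + 2.00·(cos93°, sin93°) = (-0.1047, 1.9973)
|BD| = 7.3801
circle(B,4.00) ∩ circle(D,9.00): a=-0.7137, h=3.9358
  candidates: C₊=(0.2734,5.9794) cross=29.047; C₋=(-1.8569,-1.5985) cross=-29.047
  mode - wants cross < 0 → take C=(-1.8569,-1.5985) (cross=-29.047)
ex = (C−B)/|BC| = (-0.4381,-0.8989); ey = (0.8989,-0.4381)
P = B + -0.69·ex + 2.38·ey = (2.3371,1.5750)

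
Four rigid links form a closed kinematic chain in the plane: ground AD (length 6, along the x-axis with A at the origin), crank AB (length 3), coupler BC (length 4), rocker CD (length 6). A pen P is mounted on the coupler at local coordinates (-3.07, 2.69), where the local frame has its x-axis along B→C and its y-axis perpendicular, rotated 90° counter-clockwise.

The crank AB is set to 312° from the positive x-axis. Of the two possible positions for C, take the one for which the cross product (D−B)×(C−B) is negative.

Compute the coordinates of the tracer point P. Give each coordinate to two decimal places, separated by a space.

A=(0,0), D=(6.00,0)
B = A + 3.00·(cos312°, sin312°) = (2.0074, -2.2294)
|BD| = 4.5729
circle(B,4.00) ∩ circle(D,6.00): a=0.0996, h=3.9988
  candidates: C₊=(0.1449,1.3105) cross=18.286; C₋=(4.0439,-5.6722) cross=-18.286
  mode - wants cross < 0 → take C=(4.0439,-5.6722) (cross=-18.286)
ex = (C−B)/|BC| = (0.5091,-0.8607); ey = (0.8607,0.5091)
P = B + -3.07·ex + 2.69·ey = (2.7596,1.7824)

2.76 1.78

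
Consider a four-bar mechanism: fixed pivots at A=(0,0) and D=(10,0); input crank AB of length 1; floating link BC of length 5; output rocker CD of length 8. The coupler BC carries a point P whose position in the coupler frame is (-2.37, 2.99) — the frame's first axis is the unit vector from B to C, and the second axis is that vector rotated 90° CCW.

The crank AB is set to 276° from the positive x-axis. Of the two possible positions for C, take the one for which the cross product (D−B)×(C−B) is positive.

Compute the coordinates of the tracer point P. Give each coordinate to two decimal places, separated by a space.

-3.68 -1.47

A=(0,0), D=(10.00,0)
B = A + 1.00·(cos276°, sin276°) = (0.1045, -0.9945)
|BD| = 9.9453
circle(B,5.00) ∩ circle(D,8.00): a=3.0119, h=3.9910
  candidates: C₊=(2.7023,3.2777) cross=39.692; C₋=(3.5005,-4.6643) cross=-39.692
  mode + wants cross > 0 → take C=(2.7023,3.2777) (cross=39.692)
ex = (C−B)/|BC| = (0.5195,0.8544); ey = (-0.8544,0.5195)
P = B + -2.37·ex + 2.99·ey = (-3.6816,-1.4661)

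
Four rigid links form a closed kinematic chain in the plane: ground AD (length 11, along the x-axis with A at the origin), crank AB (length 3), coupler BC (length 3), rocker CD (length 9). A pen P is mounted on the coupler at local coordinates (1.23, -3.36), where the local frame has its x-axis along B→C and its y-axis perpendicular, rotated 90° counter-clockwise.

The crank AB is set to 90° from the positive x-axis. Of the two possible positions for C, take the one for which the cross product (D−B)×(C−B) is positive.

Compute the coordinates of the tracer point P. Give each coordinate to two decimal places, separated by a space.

A=(0,0), D=(11.00,0)
B = A + 3.00·(cos90°, sin90°) = (0.0000, 3.0000)
|BD| = 11.4018
circle(B,3.00) ∩ circle(D,9.00): a=2.5435, h=1.5908
  candidates: C₊=(2.8724,3.8656) cross=18.138; C₋=(2.0353,0.7960) cross=-18.138
  mode + wants cross > 0 → take C=(2.8724,3.8656) (cross=18.138)
ex = (C−B)/|BC| = (0.9575,0.2885); ey = (-0.2885,0.9575)
P = B + 1.23·ex + -3.36·ey = (2.1471,0.1378)

2.15 0.14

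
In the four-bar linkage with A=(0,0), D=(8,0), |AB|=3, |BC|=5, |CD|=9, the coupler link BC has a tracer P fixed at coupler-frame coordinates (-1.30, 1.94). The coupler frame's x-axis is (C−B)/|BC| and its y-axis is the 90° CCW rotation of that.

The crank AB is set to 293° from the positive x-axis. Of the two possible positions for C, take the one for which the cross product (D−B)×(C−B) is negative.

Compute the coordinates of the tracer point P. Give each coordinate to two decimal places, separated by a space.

A=(0,0), D=(8.00,0)
B = A + 3.00·(cos293°, sin293°) = (1.1722, -2.7615)
|BD| = 7.3651
circle(B,5.00) ∩ circle(D,9.00): a=-0.1191, h=4.9986
  candidates: C₊=(-0.8125,1.8277) cross=36.815; C₋=(2.9359,-7.4401) cross=-36.815
  mode - wants cross < 0 → take C=(2.9359,-7.4401) (cross=-36.815)
ex = (C−B)/|BC| = (0.3527,-0.9357); ey = (0.9357,0.3527)
P = B + -1.30·ex + 1.94·ey = (2.5289,-0.8608)

2.53 -0.86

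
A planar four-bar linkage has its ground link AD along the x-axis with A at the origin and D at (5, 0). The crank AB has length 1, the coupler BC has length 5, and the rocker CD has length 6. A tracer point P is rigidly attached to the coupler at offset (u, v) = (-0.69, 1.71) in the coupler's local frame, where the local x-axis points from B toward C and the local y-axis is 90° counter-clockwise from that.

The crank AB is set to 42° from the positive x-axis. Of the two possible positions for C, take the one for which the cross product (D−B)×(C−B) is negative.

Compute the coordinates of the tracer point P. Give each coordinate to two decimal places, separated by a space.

A=(0,0), D=(5.00,0)
B = A + 1.00·(cos42°, sin42°) = (0.7431, 0.6691)
|BD| = 4.3091
circle(B,5.00) ∩ circle(D,6.00): a=0.8782, h=4.9223
  candidates: C₊=(2.3750,5.3953) cross=21.211; C₋=(0.8464,-4.3298) cross=-21.211
  mode - wants cross < 0 → take C=(0.8464,-4.3298) (cross=-21.211)
ex = (C−B)/|BC| = (0.0206,-0.9998); ey = (0.9998,0.0206)
P = B + -0.69·ex + 1.71·ey = (2.4385,1.3943)

2.44 1.39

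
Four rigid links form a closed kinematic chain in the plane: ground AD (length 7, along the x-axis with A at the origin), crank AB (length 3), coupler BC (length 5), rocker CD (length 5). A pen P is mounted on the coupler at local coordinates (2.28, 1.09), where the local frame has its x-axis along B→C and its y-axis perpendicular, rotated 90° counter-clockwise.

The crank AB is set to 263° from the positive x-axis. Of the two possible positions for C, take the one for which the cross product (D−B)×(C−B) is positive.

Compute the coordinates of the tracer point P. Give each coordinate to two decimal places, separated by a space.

-0.14 -0.46

A=(0,0), D=(7.00,0)
B = A + 3.00·(cos263°, sin263°) = (-0.3656, -2.9776)
|BD| = 7.9447
circle(B,5.00) ∩ circle(D,5.00): a=3.9724, h=3.0365
  candidates: C₊=(2.1791,1.3263) cross=24.124; C₋=(4.4553,-4.3040) cross=-24.124
  mode + wants cross > 0 → take C=(2.1791,1.3263) (cross=24.124)
ex = (C−B)/|BC| = (0.5089,0.8608); ey = (-0.8608,0.5089)
P = B + 2.28·ex + 1.09·ey = (-0.1435,-0.4603)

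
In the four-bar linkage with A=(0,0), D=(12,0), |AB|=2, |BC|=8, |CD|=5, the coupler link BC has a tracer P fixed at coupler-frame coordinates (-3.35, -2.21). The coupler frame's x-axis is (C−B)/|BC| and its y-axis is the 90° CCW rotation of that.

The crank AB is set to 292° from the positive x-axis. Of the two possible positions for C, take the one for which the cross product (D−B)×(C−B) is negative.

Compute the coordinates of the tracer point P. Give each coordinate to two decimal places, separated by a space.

-3.01 -3.27

A=(0,0), D=(12.00,0)
B = A + 2.00·(cos292°, sin292°) = (0.7492, -1.8544)
|BD| = 11.4026
circle(B,8.00) ∩ circle(D,5.00): a=7.4114, h=3.0118
  candidates: C₊=(7.5722,2.3226) cross=34.342; C₋=(8.5518,-3.6207) cross=-34.342
  mode - wants cross < 0 → take C=(8.5518,-3.6207) (cross=-34.342)
ex = (C−B)/|BC| = (0.9753,-0.2208); ey = (0.2208,0.9753)
P = B + -3.35·ex + -2.21·ey = (-3.0061,-3.2702)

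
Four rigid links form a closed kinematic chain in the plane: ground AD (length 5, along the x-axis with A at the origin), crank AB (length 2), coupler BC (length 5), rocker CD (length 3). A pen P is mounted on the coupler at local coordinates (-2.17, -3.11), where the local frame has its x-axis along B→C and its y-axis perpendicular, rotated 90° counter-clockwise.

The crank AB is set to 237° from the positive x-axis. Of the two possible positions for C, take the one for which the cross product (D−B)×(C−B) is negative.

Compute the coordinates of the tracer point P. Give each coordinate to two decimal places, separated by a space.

-3.87 -4.25

A=(0,0), D=(5.00,0)
B = A + 2.00·(cos237°, sin237°) = (-1.0893, -1.6773)
|BD| = 6.3161
circle(B,5.00) ∩ circle(D,3.00): a=4.4246, h=2.3286
  candidates: C₊=(2.5581,1.7427) cross=14.708; C₋=(3.7949,-2.7473) cross=-14.708
  mode - wants cross < 0 → take C=(3.7949,-2.7473) (cross=-14.708)
ex = (C−B)/|BC| = (0.9768,-0.2140); ey = (0.2140,0.9768)
P = B + -2.17·ex + -3.11·ey = (-3.8745,-4.2509)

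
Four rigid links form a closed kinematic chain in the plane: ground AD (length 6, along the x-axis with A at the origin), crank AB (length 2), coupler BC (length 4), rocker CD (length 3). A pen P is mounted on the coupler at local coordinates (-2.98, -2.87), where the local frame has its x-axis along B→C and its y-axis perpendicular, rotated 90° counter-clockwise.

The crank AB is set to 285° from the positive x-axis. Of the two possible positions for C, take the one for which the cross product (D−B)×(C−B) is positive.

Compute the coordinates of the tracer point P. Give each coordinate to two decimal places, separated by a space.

0.66 -6.07

A=(0,0), D=(6.00,0)
B = A + 2.00·(cos285°, sin285°) = (0.5176, -1.9319)
|BD| = 5.8128
circle(B,4.00) ∩ circle(D,3.00): a=3.5085, h=1.9210
  candidates: C₊=(3.1883,1.0460) cross=11.167; C₋=(4.4652,-2.5776) cross=-11.167
  mode + wants cross > 0 → take C=(3.1883,1.0460) (cross=11.167)
ex = (C−B)/|BC| = (0.6677,0.7445); ey = (-0.7445,0.6677)
P = B + -2.98·ex + -2.87·ey = (0.6646,-6.0665)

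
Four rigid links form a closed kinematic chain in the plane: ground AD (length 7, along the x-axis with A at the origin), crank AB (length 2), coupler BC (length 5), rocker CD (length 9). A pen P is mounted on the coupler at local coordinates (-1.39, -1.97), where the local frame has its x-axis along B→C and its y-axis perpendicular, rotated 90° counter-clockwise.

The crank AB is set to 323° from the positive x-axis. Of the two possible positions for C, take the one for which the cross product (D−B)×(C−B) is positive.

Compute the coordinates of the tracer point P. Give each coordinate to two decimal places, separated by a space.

4.00 -1.01

A=(0,0), D=(7.00,0)
B = A + 2.00·(cos323°, sin323°) = (1.5973, -1.2036)
|BD| = 5.5352
circle(B,5.00) ∩ circle(D,9.00): a=-2.2910, h=4.4443
  candidates: C₊=(-1.6053,2.6361) cross=24.600; C₋=(0.3275,-6.0397) cross=-24.600
  mode + wants cross > 0 → take C=(-1.6053,2.6361) (cross=24.600)
ex = (C−B)/|BC| = (-0.6405,0.7679); ey = (-0.7679,-0.6405)
P = B + -1.39·ex + -1.97·ey = (4.0004,-1.0093)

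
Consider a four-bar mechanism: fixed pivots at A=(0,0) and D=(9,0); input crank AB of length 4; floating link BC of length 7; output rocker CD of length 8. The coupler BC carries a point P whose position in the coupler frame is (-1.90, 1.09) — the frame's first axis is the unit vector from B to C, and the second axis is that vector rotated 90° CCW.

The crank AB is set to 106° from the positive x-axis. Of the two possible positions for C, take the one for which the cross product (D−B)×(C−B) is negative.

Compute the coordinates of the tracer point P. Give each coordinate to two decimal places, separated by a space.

A=(0,0), D=(9.00,0)
B = A + 4.00·(cos106°, sin106°) = (-1.1025, 3.8450)
|BD| = 10.8095
circle(B,7.00) ∩ circle(D,8.00): a=4.7109, h=5.1776
  candidates: C₊=(5.1420,7.0083) cross=55.967; C₋=(1.4586,-2.6696) cross=-55.967
  mode - wants cross < 0 → take C=(1.4586,-2.6696) (cross=-55.967)
ex = (C−B)/|BC| = (0.3659,-0.9307); ey = (0.9307,0.3659)
P = B + -1.90·ex + 1.09·ey = (-0.7833,6.0121)

-0.78 6.01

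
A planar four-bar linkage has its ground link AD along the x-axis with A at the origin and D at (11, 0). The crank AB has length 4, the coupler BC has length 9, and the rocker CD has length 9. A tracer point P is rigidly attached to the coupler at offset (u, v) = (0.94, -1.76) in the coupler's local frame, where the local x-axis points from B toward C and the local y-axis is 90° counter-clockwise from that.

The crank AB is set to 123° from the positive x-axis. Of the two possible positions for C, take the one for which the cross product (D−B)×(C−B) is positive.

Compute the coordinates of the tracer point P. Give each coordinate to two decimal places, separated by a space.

A=(0,0), D=(11.00,0)
B = A + 4.00·(cos123°, sin123°) = (-2.1786, 3.3547)
|BD| = 13.5988
circle(B,9.00) ∩ circle(D,9.00): a=6.7994, h=5.8964
  candidates: C₊=(5.8653,7.3915) cross=80.185; C₋=(2.9561,-4.0369) cross=-80.185
  mode + wants cross > 0 → take C=(5.8653,7.3915) (cross=80.185)
ex = (C−B)/|BC| = (0.8938,0.4485); ey = (-0.4485,0.8938)
P = B + 0.94·ex + -1.76·ey = (-0.5490,2.2033)

-0.55 2.20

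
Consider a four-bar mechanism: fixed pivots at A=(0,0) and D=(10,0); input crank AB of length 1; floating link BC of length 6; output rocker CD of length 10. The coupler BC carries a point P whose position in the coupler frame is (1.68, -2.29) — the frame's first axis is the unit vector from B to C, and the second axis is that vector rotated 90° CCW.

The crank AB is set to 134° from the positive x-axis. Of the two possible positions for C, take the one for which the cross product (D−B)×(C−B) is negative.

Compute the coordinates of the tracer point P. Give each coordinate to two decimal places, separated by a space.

-2.29 -1.63

A=(0,0), D=(10.00,0)
B = A + 1.00·(cos134°, sin134°) = (-0.6947, 0.7193)
|BD| = 10.7188
circle(B,6.00) ∩ circle(D,10.00): a=2.3740, h=5.5104
  candidates: C₊=(2.0438,6.0580) cross=59.065; C₋=(1.3042,-4.9379) cross=-59.065
  mode - wants cross < 0 → take C=(1.3042,-4.9379) (cross=-59.065)
ex = (C−B)/|BC| = (0.3331,-0.9429); ey = (0.9429,0.3331)
P = B + 1.68·ex + -2.29·ey = (-2.2942,-1.6276)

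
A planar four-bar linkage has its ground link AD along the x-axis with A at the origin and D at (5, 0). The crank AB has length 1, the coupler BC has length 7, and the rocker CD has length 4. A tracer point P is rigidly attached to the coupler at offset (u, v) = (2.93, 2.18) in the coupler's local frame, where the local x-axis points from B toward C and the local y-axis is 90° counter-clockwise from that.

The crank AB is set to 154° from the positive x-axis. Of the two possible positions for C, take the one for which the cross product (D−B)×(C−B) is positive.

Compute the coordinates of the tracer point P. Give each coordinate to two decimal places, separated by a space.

A=(0,0), D=(5.00,0)
B = A + 1.00·(cos154°, sin154°) = (-0.8988, 0.4384)
|BD| = 5.9151
circle(B,7.00) ∩ circle(D,4.00): a=5.7470, h=3.9965
  candidates: C₊=(5.1286,3.9979) cross=23.639; C₋=(4.5362,-3.9730) cross=-23.639
  mode + wants cross > 0 → take C=(5.1286,3.9979) (cross=23.639)
ex = (C−B)/|BC| = (0.8611,0.5085); ey = (-0.5085,0.8611)
P = B + 2.93·ex + 2.18·ey = (0.5156,3.8054)

0.52 3.81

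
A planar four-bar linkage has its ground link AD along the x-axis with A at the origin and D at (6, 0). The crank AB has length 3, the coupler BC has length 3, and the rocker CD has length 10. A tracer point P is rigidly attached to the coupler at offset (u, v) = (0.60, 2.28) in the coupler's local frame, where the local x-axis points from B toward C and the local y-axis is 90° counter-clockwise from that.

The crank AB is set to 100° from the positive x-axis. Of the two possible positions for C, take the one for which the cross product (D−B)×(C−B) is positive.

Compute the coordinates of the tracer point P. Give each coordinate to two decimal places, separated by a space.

-2.59 1.83

A=(0,0), D=(6.00,0)
B = A + 3.00·(cos100°, sin100°) = (-0.5209, 2.9544)
|BD| = 7.1590
circle(B,3.00) ∩ circle(D,10.00): a=-2.7761, h=1.1371
  candidates: C₊=(-2.5804,5.1359) cross=8.141; C₋=(-3.5189,3.0643) cross=-8.141
  mode + wants cross > 0 → take C=(-2.5804,5.1359) (cross=8.141)
ex = (C−B)/|BC| = (-0.6865,0.7272); ey = (-0.7272,-0.6865)
P = B + 0.60·ex + 2.28·ey = (-2.5907,1.8256)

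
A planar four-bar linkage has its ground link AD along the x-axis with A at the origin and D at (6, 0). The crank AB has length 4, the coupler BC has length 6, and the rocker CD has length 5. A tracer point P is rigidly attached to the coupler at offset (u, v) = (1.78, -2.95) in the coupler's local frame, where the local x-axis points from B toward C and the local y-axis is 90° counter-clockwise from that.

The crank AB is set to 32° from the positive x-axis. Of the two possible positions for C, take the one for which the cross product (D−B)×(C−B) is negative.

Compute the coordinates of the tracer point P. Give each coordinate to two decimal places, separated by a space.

0.28 0.63

A=(0,0), D=(6.00,0)
B = A + 4.00·(cos32°, sin32°) = (3.3922, 2.1197)
|BD| = 3.3606
circle(B,6.00) ∩ circle(D,5.00): a=3.3169, h=4.9998
  candidates: C₊=(9.1197,3.9074) cross=16.802; C₋=(2.8125,-3.8523) cross=-16.802
  mode - wants cross < 0 → take C=(2.8125,-3.8523) (cross=-16.802)
ex = (C−B)/|BC| = (-0.0966,-0.9953); ey = (0.9953,-0.0966)
P = B + 1.78·ex + -2.95·ey = (0.2840,0.6330)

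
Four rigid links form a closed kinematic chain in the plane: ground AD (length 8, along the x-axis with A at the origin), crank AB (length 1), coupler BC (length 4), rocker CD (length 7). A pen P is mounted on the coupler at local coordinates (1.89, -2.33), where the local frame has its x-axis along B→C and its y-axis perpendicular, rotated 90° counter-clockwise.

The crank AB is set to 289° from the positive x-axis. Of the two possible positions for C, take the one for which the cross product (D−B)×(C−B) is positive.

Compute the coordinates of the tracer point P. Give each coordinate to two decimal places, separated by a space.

3.14 0.10

A=(0,0), D=(8.00,0)
B = A + 1.00·(cos289°, sin289°) = (0.3256, -0.9455)
|BD| = 7.7325
circle(B,4.00) ∩ circle(D,7.00): a=1.7324, h=3.6054
  candidates: C₊=(1.6041,2.8447) cross=27.879; C₋=(2.4858,-4.3120) cross=-27.879
  mode + wants cross > 0 → take C=(1.6041,2.8447) (cross=27.879)
ex = (C−B)/|BC| = (0.3196,0.9475); ey = (-0.9475,0.3196)
P = B + 1.89·ex + -2.33·ey = (3.1374,0.1006)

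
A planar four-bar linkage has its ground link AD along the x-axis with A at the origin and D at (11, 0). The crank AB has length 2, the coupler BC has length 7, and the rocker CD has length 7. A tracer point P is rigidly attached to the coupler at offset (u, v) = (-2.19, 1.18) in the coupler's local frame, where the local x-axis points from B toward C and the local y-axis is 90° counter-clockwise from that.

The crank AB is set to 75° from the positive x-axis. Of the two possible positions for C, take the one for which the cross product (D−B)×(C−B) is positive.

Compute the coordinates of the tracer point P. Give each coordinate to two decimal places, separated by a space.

A=(0,0), D=(11.00,0)
B = A + 2.00·(cos75°, sin75°) = (0.5176, 1.9319)
|BD| = 10.6589
circle(B,7.00) ∩ circle(D,7.00): a=5.3294, h=4.5384
  candidates: C₊=(6.5814,5.4292) cross=48.374; C₋=(4.9363,-3.4973) cross=-48.374
  mode + wants cross > 0 → take C=(6.5814,5.4292) (cross=48.374)
ex = (C−B)/|BC| = (0.8662,0.4996); ey = (-0.4996,0.8662)
P = B + -2.19·ex + 1.18·ey = (-1.9690,1.8599)

-1.97 1.86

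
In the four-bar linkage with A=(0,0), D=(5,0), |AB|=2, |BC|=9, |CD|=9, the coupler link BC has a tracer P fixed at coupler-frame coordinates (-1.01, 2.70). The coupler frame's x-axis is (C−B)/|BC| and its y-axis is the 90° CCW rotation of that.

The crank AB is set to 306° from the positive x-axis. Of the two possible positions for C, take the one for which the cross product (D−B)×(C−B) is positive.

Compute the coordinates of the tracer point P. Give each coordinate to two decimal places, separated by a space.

-1.32 -3.06

A=(0,0), D=(5.00,0)
B = A + 2.00·(cos306°, sin306°) = (1.1756, -1.6180)
|BD| = 4.1526
circle(B,9.00) ∩ circle(D,9.00): a=2.0763, h=8.7572
  candidates: C₊=(-0.3244,7.2561) cross=36.365; C₋=(6.5000,-8.8741) cross=-36.365
  mode + wants cross > 0 → take C=(-0.3244,7.2561) (cross=36.365)
ex = (C−B)/|BC| = (-0.1667,0.9860); ey = (-0.9860,-0.1667)
P = B + -1.01·ex + 2.70·ey = (-1.3183,-3.0639)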